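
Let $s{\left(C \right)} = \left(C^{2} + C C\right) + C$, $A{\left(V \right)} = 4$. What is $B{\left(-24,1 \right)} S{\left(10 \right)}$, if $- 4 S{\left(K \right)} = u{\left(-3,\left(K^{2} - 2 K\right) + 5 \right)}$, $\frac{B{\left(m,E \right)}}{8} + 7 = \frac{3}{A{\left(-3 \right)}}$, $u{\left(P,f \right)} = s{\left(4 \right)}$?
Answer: $450$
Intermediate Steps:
$s{\left(C \right)} = C + 2 C^{2}$ ($s{\left(C \right)} = \left(C^{2} + C^{2}\right) + C = 2 C^{2} + C = C + 2 C^{2}$)
$u{\left(P,f \right)} = 36$ ($u{\left(P,f \right)} = 4 \left(1 + 2 \cdot 4\right) = 4 \left(1 + 8\right) = 4 \cdot 9 = 36$)
$B{\left(m,E \right)} = -50$ ($B{\left(m,E \right)} = -56 + 8 \cdot \frac{3}{4} = -56 + 6 = -50$)
$S{\left(K \right)} = -9$ ($S{\left(K \right)} = \left(- \frac{1}{4}\right) 36 = -9$)
$B{\left(-24,1 \right)} S{\left(10 \right)} = \left(-50\right) \left(-9\right) = 450$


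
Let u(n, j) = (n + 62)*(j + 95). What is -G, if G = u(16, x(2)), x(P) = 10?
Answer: -8190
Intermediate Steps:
u(n, j) = (62 + n)*(95 + j)
G = 8190 (G = 5890 + 62*10 + 95*16 + 10*16 = 5890 + 620 + 1520 + 160 = 8190)
-G = -1*8190 = -8190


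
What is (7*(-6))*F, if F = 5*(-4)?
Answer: 840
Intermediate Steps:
F = -20
(7*(-6))*F = (7*(-6))*(-20) = -42*(-20) = 840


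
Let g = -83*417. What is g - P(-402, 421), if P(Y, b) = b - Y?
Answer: -35434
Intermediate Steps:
g = -34611
g - P(-402, 421) = -34611 - (421 - 1*(-402)) = -34611 - (421 + 402) = -34611 - 1*823 = -34611 - 823 = -35434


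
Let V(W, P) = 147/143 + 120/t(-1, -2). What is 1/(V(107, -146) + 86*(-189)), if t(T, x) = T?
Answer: -143/2341335 ≈ -6.1076e-5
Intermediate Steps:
V(W, P) = -17013/143 (V(W, P) = 147/143 + 120/(-1) = 147*(1/143) + 120*(-1) = 147/143 - 120 = -17013/143)
1/(V(107, -146) + 86*(-189)) = 1/(-17013/143 + 86*(-189)) = 1/(-17013/143 - 16254) = 1/(-2341335/143) = -143/2341335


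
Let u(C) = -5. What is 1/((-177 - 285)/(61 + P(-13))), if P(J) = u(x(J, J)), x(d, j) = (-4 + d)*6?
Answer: -4/33 ≈ -0.12121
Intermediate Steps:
x(d, j) = -24 + 6*d
P(J) = -5
1/((-177 - 285)/(61 + P(-13))) = 1/((-177 - 285)/(61 - 5)) = 1/(-462/56) = 1/(-462*1/56) = 1/(-33/4) = -4/33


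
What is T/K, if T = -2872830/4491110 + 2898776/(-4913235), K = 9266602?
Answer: -2713361078641/20447571699837829170 ≈ -1.3270e-7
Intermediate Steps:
T = -2713361078641/2206587884085 (T = -2872830*1/4491110 + 2898776*(-1/4913235) = -287283/449111 - 2898776/4913235 = -2713361078641/2206587884085 ≈ -1.2297)
T/K = -2713361078641/2206587884085/9266602 = -2713361078641/2206587884085*1/9266602 = -2713361078641/20447571699837829170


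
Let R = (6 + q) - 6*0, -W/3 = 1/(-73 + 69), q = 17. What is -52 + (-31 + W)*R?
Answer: -2991/4 ≈ -747.75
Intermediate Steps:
W = ¾ (W = -3/(-73 + 69) = -3/(-4) = -3*(-¼) = ¾ ≈ 0.75000)
R = 23 (R = (6 + 17) - 6*0 = 23 + 0 = 23)
-52 + (-31 + W)*R = -52 + (-31 + ¾)*23 = -52 - 121/4*23 = -52 - 2783/4 = -2991/4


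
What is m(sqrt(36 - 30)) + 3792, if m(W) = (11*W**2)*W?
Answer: 3792 + 66*sqrt(6) ≈ 3953.7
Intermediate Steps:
m(W) = 11*W**3
m(sqrt(36 - 30)) + 3792 = 11*(sqrt(36 - 30))**3 + 3792 = 11*(sqrt(6))**3 + 3792 = 11*(6*sqrt(6)) + 3792 = 66*sqrt(6) + 3792 = 3792 + 66*sqrt(6)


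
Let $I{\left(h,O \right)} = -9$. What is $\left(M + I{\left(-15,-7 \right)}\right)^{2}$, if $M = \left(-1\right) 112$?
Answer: $14641$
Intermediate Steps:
$M = -112$
$\left(M + I{\left(-15,-7 \right)}\right)^{2} = \left(-112 - 9\right)^{2} = \left(-121\right)^{2} = 14641$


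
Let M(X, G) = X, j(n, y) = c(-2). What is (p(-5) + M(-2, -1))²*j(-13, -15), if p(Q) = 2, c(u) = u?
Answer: 0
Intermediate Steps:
j(n, y) = -2
(p(-5) + M(-2, -1))²*j(-13, -15) = (2 - 2)²*(-2) = 0²*(-2) = 0*(-2) = 0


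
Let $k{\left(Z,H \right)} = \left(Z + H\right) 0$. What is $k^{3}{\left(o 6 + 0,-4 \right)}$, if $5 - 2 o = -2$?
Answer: $0$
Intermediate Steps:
$o = \frac{7}{2}$ ($o = \frac{5}{2} - -1 = \frac{5}{2} + 1 = \frac{7}{2} \approx 3.5$)
$k{\left(Z,H \right)} = 0$ ($k{\left(Z,H \right)} = \left(H + Z\right) 0 = 0$)
$k^{3}{\left(o 6 + 0,-4 \right)} = 0^{3} = 0$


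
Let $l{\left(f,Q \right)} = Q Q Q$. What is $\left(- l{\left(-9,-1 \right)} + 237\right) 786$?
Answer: $187068$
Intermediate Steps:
$l{\left(f,Q \right)} = Q^{3}$ ($l{\left(f,Q \right)} = Q^{2} Q = Q^{3}$)
$\left(- l{\left(-9,-1 \right)} + 237\right) 786 = \left(- \left(-1\right)^{3} + 237\right) 786 = \left(\left(-1\right) \left(-1\right) + 237\right) 786 = \left(1 + 237\right) 786 = 238 \cdot 786 = 187068$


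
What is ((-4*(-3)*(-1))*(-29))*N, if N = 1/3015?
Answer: 116/1005 ≈ 0.11542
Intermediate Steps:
N = 1/3015 ≈ 0.00033167
((-4*(-3)*(-1))*(-29))*N = ((-4*(-3)*(-1))*(-29))*(1/3015) = ((12*(-1))*(-29))*(1/3015) = -12*(-29)*(1/3015) = 348*(1/3015) = 116/1005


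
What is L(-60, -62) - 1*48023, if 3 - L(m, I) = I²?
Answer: -51864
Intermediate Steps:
L(m, I) = 3 - I²
L(-60, -62) - 1*48023 = (3 - 1*(-62)²) - 1*48023 = (3 - 1*3844) - 48023 = (3 - 3844) - 48023 = -3841 - 48023 = -51864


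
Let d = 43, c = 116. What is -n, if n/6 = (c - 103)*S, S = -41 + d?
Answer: -156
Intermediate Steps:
S = 2 (S = -41 + 43 = 2)
n = 156 (n = 6*((116 - 103)*2) = 6*(13*2) = 6*26 = 156)
-n = -1*156 = -156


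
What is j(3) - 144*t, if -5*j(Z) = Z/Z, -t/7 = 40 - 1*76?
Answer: -181441/5 ≈ -36288.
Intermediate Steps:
t = 252 (t = -7*(40 - 1*76) = -7*(40 - 76) = -7*(-36) = 252)
j(Z) = -1/5 (j(Z) = -Z/(5*Z) = -1/5*1 = -1/5)
j(3) - 144*t = -1/5 - 144*252 = -1/5 - 36288 = -181441/5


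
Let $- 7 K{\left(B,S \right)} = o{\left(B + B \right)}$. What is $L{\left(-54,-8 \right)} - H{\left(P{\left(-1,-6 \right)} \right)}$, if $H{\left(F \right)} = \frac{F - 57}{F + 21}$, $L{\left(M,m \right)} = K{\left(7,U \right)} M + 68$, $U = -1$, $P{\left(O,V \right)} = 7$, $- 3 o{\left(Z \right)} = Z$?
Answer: $\frac{473}{14} \approx 33.786$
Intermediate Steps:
$o{\left(Z \right)} = - \frac{Z}{3}$
$K{\left(B,S \right)} = \frac{2 B}{21}$ ($K{\left(B,S \right)} = - \frac{\left(- \frac{1}{3}\right) \left(B + B\right)}{7} = - \frac{\left(- \frac{1}{3}\right) 2 B}{7} = - \frac{\left(- \frac{2}{3}\right) B}{7} = \frac{2 B}{21}$)
$L{\left(M,m \right)} = 68 + \frac{2 M}{3}$ ($L{\left(M,m \right)} = \frac{2}{21} \cdot 7 M + 68 = \frac{2 M}{3} + 68 = 68 + \frac{2 M}{3}$)
$H{\left(F \right)} = \frac{-57 + F}{21 + F}$
$L{\left(-54,-8 \right)} - H{\left(P{\left(-1,-6 \right)} \right)} = \left(68 + \frac{2}{3} \left(-54\right)\right) - \frac{-57 + 7}{21 + 7} = \left(68 - 36\right) - \frac{1}{28} \left(-50\right) = 32 - \frac{1}{28} \left(-50\right) = 32 - - \frac{25}{14} = 32 + \frac{25}{14} = \frac{473}{14}$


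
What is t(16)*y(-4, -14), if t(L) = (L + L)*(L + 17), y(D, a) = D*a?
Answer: 59136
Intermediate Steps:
t(L) = 2*L*(17 + L) (t(L) = (2*L)*(17 + L) = 2*L*(17 + L))
t(16)*y(-4, -14) = (2*16*(17 + 16))*(-4*(-14)) = (2*16*33)*56 = 1056*56 = 59136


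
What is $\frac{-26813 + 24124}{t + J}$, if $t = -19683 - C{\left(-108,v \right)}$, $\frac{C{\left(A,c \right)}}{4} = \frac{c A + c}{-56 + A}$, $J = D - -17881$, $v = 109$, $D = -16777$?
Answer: $\frac{110249}{773402} \approx 0.14255$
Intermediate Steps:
$J = 1104$ ($J = -16777 - -17881 = -16777 + 17881 = 1104$)
$C{\left(A,c \right)} = \frac{4 \left(c + A c\right)}{-56 + A}$ ($C{\left(A,c \right)} = 4 \frac{c A + c}{-56 + A} = 4 \frac{A c + c}{-56 + A} = 4 \frac{c + A c}{-56 + A} = \frac{4 \left(c + A c\right)}{-56 + A}$)
$t = - \frac{818666}{41}$ ($t = -19683 - 4 \cdot 109 \frac{1}{-56 - 108} \left(1 - 108\right) = -19683 - 4 \cdot 109 \frac{1}{-164} \left(-107\right) = -19683 - 4 \cdot 109 \left(- \frac{1}{164}\right) \left(-107\right) = -19683 - \frac{11663}{41} = - \frac{818666}{41} \approx -19967.0$)
$\frac{-26813 + 24124}{t + J} = \frac{-26813 + 24124}{- \frac{818666}{41} + 1104} = - \frac{2689}{- \frac{773402}{41}} = \left(-2689\right) \left(- \frac{41}{773402}\right) = \frac{110249}{773402}$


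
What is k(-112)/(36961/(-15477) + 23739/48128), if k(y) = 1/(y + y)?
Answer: 3325344/1411450505 ≈ 0.0023560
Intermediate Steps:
k(y) = 1/(2*y)
k(-112)/(36961/(-15477) + 23739/48128) = ((1/2)/(-112))/(36961/(-15477) + 23739/48128) = ((1/2)*(-1/112))/(36961*(-1/15477) + 23739*(1/48128)) = -1/(224*(-36961/15477 + 23739/48128)) = -1/(224*(-1411450505/744877056)) = -1/224*(-744877056/1411450505) = 3325344/1411450505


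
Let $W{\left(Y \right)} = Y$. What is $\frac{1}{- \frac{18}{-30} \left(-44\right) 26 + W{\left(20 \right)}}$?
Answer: $- \frac{5}{3332} \approx -0.0015006$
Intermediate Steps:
$\frac{1}{- \frac{18}{-30} \left(-44\right) 26 + W{\left(20 \right)}} = \frac{1}{- \frac{18}{-30} \left(-44\right) 26 + 20} = \frac{1}{\left(-18\right) \left(- \frac{1}{30}\right) \left(-44\right) 26 + 20} = \frac{1}{\frac{3}{5} \left(-44\right) 26 + 20} = \frac{1}{\left(- \frac{132}{5}\right) 26 + 20} = \frac{1}{- \frac{3432}{5} + 20} = \frac{1}{- \frac{3332}{5}} = - \frac{5}{3332}$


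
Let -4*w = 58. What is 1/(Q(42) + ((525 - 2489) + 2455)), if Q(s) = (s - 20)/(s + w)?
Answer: 5/2459 ≈ 0.0020333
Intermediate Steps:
w = -29/2 (w = -¼*58 = -29/2 ≈ -14.500)
Q(s) = (-20 + s)/(-29/2 + s) (Q(s) = (s - 20)/(s - 29/2) = (-20 + s)/(-29/2 + s))
1/(Q(42) + ((525 - 2489) + 2455)) = 1/(2*(-20 + 42)/(-29 + 2*42) + ((525 - 2489) + 2455)) = 1/(2*22/(-29 + 84) + (-1964 + 2455)) = 1/(2*22/55 + 491) = 1/(2*(1/55)*22 + 491) = 1/(⅘ + 491) = 1/(2459/5) = 5/2459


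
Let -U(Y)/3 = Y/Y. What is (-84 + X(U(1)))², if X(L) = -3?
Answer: 7569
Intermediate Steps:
U(Y) = -3 (U(Y) = -3*Y/Y = -3*1 = -3)
(-84 + X(U(1)))² = (-84 - 3)² = (-87)² = 7569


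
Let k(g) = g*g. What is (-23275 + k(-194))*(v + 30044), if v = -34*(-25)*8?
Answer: 529116684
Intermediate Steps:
k(g) = g**2
v = 6800 (v = 850*8 = 6800)
(-23275 + k(-194))*(v + 30044) = (-23275 + (-194)**2)*(6800 + 30044) = (-23275 + 37636)*36844 = 14361*36844 = 529116684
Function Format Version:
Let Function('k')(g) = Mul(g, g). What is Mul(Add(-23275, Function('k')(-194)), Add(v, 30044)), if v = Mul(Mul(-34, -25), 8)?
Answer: 529116684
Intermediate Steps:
Function('k')(g) = Pow(g, 2)
v = 6800 (v = Mul(850, 8) = 6800)
Mul(Add(-23275, Function('k')(-194)), Add(v, 30044)) = Mul(Add(-23275, Pow(-194, 2)), Add(6800, 30044)) = Mul(Add(-23275, 37636), 36844) = Mul(14361, 36844) = 529116684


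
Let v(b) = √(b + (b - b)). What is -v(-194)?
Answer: -I*√194 ≈ -13.928*I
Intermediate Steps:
v(b) = √b (v(b) = √(b + 0) = √b)
-v(-194) = -√(-194) = -I*√194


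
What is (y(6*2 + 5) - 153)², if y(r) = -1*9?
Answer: 26244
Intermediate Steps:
y(r) = -9
(y(6*2 + 5) - 153)² = (-9 - 153)² = (-162)² = 26244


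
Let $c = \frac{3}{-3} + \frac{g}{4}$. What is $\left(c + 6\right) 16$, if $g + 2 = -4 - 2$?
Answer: $48$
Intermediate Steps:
$g = -8$ ($g = -2 - 6 = -8$)
$c = -3$ ($c = \frac{3}{-3} - \frac{8}{4} = 3 \left(- \frac{1}{3}\right) - 2 = -1 - 2 = -3$)
$\left(c + 6\right) 16 = \left(-3 + 6\right) 16 = 3 \cdot 16 = 48$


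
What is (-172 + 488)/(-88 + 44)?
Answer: -79/11 ≈ -7.1818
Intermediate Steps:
(-172 + 488)/(-88 + 44) = 316/(-44) = 316*(-1/44) = -79/11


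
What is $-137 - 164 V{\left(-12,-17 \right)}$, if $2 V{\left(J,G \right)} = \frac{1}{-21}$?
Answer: $- \frac{2795}{21} \approx -133.1$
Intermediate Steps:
$V{\left(J,G \right)} = - \frac{1}{42}$ ($V{\left(J,G \right)} = \frac{1}{2 \left(-21\right)} = \frac{1}{2} \left(- \frac{1}{21}\right) = - \frac{1}{42}$)
$-137 - 164 V{\left(-12,-17 \right)} = -137 - - \frac{82}{21} = -137 + \frac{82}{21} = - \frac{2795}{21}$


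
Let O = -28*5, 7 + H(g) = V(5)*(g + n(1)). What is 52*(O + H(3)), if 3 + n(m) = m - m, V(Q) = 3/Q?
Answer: -7644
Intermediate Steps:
n(m) = -3 (n(m) = -3 + (m - m) = -3 + 0 = -3)
H(g) = -44/5 + 3*g/5 (H(g) = -7 + (3/5)*(g - 3) = -7 + (3*(⅕))*(-3 + g) = -7 + 3*(-3 + g)/5 = -7 + (-9/5 + 3*g/5) = -44/5 + 3*g/5)
O = -140
52*(O + H(3)) = 52*(-140 + (-44/5 + (⅗)*3)) = 52*(-140 + (-44/5 + 9/5)) = 52*(-140 - 7) = 52*(-147) = -7644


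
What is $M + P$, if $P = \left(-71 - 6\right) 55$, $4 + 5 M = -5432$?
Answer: $- \frac{26611}{5} \approx -5322.2$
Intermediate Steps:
$M = - \frac{5436}{5}$ ($M = - \frac{4}{5} + \frac{1}{5} \left(-5432\right) = - \frac{4}{5} - \frac{5432}{5} = - \frac{5436}{5} \approx -1087.2$)
$P = -4235$ ($P = \left(-77\right) 55 = -4235$)
$M + P = - \frac{5436}{5} - 4235 = - \frac{26611}{5}$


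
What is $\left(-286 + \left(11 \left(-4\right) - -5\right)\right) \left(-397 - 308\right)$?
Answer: $229125$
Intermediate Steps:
$\left(-286 + \left(11 \left(-4\right) - -5\right)\right) \left(-397 - 308\right) = \left(-286 + \left(-44 + 5\right)\right) \left(-705\right) = \left(-286 - 39\right) \left(-705\right) = \left(-325\right) \left(-705\right) = 229125$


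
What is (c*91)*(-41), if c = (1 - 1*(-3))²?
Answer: -59696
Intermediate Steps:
c = 16 (c = (1 + 3)² = 4² = 16)
(c*91)*(-41) = (16*91)*(-41) = 1456*(-41) = -59696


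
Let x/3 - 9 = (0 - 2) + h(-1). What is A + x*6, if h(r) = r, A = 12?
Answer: 120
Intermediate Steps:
x = 18 (x = 27 + 3*((0 - 2) - 1) = 27 + 3*(-2 - 1) = 27 + 3*(-3) = 27 - 9 = 18)
A + x*6 = 12 + 18*6 = 12 + 108 = 120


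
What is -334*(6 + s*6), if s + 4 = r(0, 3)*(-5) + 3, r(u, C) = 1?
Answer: 10020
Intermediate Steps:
s = -6 (s = -4 + (1*(-5) + 3) = -4 + (-5 + 3) = -4 - 2 = -6)
-334*(6 + s*6) = -334*(6 - 6*6) = -334*(6 - 36) = -334*(-30) = 10020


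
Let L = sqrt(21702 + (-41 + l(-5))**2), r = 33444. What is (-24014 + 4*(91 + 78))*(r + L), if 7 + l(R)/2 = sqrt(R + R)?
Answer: -780516072 - 23338*sqrt(24687 - 220*I*sqrt(10)) ≈ -7.8418e+8 + 51663.0*I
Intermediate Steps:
l(R) = -14 + 2*sqrt(2)*sqrt(R) (l(R) = -14 + 2*sqrt(R + R) = -14 + 2*sqrt(2*R) = -14 + 2*(sqrt(2)*sqrt(R)) = -14 + 2*sqrt(2)*sqrt(R))
L = sqrt(21702 + (-55 + 2*I*sqrt(10))**2) (L = sqrt(21702 + (-41 + (-14 + 2*sqrt(2)*sqrt(-5)))**2) = sqrt(21702 + (-41 + (-14 + 2*sqrt(2)*(I*sqrt(5))))**2) = sqrt(21702 + (-41 + (-14 + 2*I*sqrt(10)))**2) = sqrt(21702 + (-55 + 2*I*sqrt(10))**2) ≈ 157.14 - 2.214*I)
(-24014 + 4*(91 + 78))*(r + L) = (-24014 + 4*(91 + 78))*(33444 + sqrt(24687 - 220*I*sqrt(10))) = (-24014 + 4*169)*(33444 + sqrt(24687 - 220*I*sqrt(10))) = (-24014 + 676)*(33444 + sqrt(24687 - 220*I*sqrt(10))) = -23338*(33444 + sqrt(24687 - 220*I*sqrt(10))) = -780516072 - 23338*sqrt(24687 - 220*I*sqrt(10))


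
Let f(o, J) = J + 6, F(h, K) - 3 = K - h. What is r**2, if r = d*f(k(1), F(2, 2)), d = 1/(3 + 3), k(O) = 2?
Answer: 9/4 ≈ 2.2500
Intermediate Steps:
F(h, K) = 3 + K - h (F(h, K) = 3 + (K - h) = 3 + K - h)
f(o, J) = 6 + J
d = 1/6 ≈ 0.16667
r = 3/2 (r = (6 + (3 + 2 - 1*2))/6 = (6 + (3 + 2 - 2))/6 = (6 + 3)/6 = (1/6)*9 = 3/2 ≈ 1.5000)
r**2 = (3/2)**2 = 9/4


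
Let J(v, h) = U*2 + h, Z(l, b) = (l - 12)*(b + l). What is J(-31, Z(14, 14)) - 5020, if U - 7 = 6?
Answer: -4938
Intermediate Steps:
U = 13 (U = 7 + 6 = 13)
Z(l, b) = (-12 + l)*(b + l)
J(v, h) = 26 + h (J(v, h) = 13*2 + h = 26 + h)
J(-31, Z(14, 14)) - 5020 = (26 + (14² - 12*14 - 12*14 + 14*14)) - 5020 = (26 + (196 - 168 - 168 + 196)) - 5020 = (26 + 56) - 5020 = 82 - 5020 = -4938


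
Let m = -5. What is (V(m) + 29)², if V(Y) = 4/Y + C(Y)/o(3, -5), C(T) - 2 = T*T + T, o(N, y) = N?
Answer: 284089/225 ≈ 1262.6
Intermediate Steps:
C(T) = 2 + T + T² (C(T) = 2 + (T*T + T) = 2 + (T² + T) = 2 + (T + T²) = 2 + T + T²)
V(Y) = ⅔ + 4/Y + Y/3 + Y²/3 (V(Y) = 4/Y + (2 + Y + Y²)/3 = 4/Y + (2 + Y + Y²)*(⅓) = 4/Y + (⅔ + Y/3 + Y²/3) = ⅔ + 4/Y + Y/3 + Y²/3)
(V(m) + 29)² = ((⅓)*(12 - 5*(2 - 5 + (-5)²))/(-5) + 29)² = ((⅓)*(-⅕)*(12 - 5*(2 - 5 + 25)) + 29)² = ((⅓)*(-⅕)*(12 - 5*22) + 29)² = ((⅓)*(-⅕)*(12 - 110) + 29)² = ((⅓)*(-⅕)*(-98) + 29)² = (98/15 + 29)² = (533/15)² = 284089/225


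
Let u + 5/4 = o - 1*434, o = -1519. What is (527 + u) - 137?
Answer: -6257/4 ≈ -1564.3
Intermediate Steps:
u = -7817/4 (u = -5/4 + (-1519 - 1*434) = -5/4 + (-1519 - 434) = -5/4 - 1953 = -7817/4 ≈ -1954.3)
(527 + u) - 137 = (527 - 7817/4) - 137 = -5709/4 - 137 = -6257/4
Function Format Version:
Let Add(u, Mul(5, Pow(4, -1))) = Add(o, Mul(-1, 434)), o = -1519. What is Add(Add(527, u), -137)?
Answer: Rational(-6257, 4) ≈ -1564.3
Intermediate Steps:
u = Rational(-7817, 4) (u = Add(Rational(-5, 4), Add(-1519, Mul(-1, 434))) = Add(Rational(-5, 4), Add(-1519, -434)) = Add(Rational(-5, 4), -1953) = Rational(-7817, 4) ≈ -1954.3)
Add(Add(527, u), -137) = Add(Add(527, Rational(-7817, 4)), -137) = Add(Rational(-5709, 4), -137) = Rational(-6257, 4)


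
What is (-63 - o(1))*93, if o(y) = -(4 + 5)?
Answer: -5022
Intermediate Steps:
o(y) = -9 (o(y) = -1*9 = -9)
(-63 - o(1))*93 = (-63 - 1*(-9))*93 = (-63 + 9)*93 = -54*93 = -5022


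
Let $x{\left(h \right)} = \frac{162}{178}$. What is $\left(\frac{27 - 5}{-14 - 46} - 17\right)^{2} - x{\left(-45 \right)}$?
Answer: $\frac{24085349}{80100} \approx 300.69$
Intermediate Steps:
$x{\left(h \right)} = \frac{81}{89}$ ($x{\left(h \right)} = 162 \cdot \frac{1}{178} = \frac{81}{89}$)
$\left(\frac{27 - 5}{-14 - 46} - 17\right)^{2} - x{\left(-45 \right)} = \left(\frac{27 - 5}{-14 - 46} - 17\right)^{2} - \frac{81}{89} = \left(\frac{22}{-60} - 17\right)^{2} - \frac{81}{89} = \left(22 \left(- \frac{1}{60}\right) - 17\right)^{2} - \frac{81}{89} = \left(- \frac{11}{30} - 17\right)^{2} - \frac{81}{89} = \left(- \frac{521}{30}\right)^{2} - \frac{81}{89} = \frac{271441}{900} - \frac{81}{89} = \frac{24085349}{80100}$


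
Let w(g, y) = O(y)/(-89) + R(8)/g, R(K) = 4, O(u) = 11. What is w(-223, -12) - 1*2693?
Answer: -53450780/19847 ≈ -2693.1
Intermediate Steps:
w(g, y) = -11/89 + 4/g (w(g, y) = 11/(-89) + 4/g = 11*(-1/89) + 4/g = -11/89 + 4/g)
w(-223, -12) - 1*2693 = (-11/89 + 4/(-223)) - 1*2693 = (-11/89 + 4*(-1/223)) - 2693 = (-11/89 - 4/223) - 2693 = -2809/19847 - 2693 = -53450780/19847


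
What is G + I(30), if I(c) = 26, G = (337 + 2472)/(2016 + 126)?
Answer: 58501/2142 ≈ 27.311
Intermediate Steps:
G = 2809/2142 ≈ 1.3114
G + I(30) = 2809/2142 + 26 = 58501/2142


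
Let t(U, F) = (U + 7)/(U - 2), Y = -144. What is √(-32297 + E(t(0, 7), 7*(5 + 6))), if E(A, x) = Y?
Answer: I*√32441 ≈ 180.11*I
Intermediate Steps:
t(U, F) = (7 + U)/(-2 + U)
E(A, x) = -144
√(-32297 + E(t(0, 7), 7*(5 + 6))) = √(-32297 - 144) = √(-32441) = I*√32441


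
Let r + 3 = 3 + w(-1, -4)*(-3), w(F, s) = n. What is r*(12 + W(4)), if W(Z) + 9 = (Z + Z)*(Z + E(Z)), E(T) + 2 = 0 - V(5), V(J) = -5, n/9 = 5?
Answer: -7965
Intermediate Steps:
n = 45 (n = 9*5 = 45)
w(F, s) = 45
E(T) = 3 (E(T) = -2 + (0 - 1*(-5)) = -2 + (0 + 5) = -2 + 5 = 3)
W(Z) = -9 + 2*Z*(3 + Z) (W(Z) = -9 + (Z + Z)*(Z + 3) = -9 + (2*Z)*(3 + Z) = -9 + 2*Z*(3 + Z))
r = -135 (r = -3 + (3 + 45*(-3)) = -3 + (3 - 135) = -3 - 132 = -135)
r*(12 + W(4)) = -135*(12 + (-9 + 2*4**2 + 6*4)) = -135*(12 + (-9 + 2*16 + 24)) = -135*(12 + (-9 + 32 + 24)) = -135*(12 + 47) = -135*59 = -7965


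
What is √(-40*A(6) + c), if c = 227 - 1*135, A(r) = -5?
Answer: 2*√73 ≈ 17.088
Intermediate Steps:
c = 92 (c = 227 - 135 = 92)
√(-40*A(6) + c) = √(-40*(-5) + 92) = √(200 + 92) = √292 = 2*√73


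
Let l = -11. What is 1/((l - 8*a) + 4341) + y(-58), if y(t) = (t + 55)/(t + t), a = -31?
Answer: 6925/265524 ≈ 0.026080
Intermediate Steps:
y(t) = (55 + t)/(2*t) (y(t) = (55 + t)/((2*t)) = (55 + t)*(1/(2*t)) = (55 + t)/(2*t))
1/((l - 8*a) + 4341) + y(-58) = 1/((-11 - 8*(-31)) + 4341) + (1/2)*(55 - 58)/(-58) = 1/((-11 + 248) + 4341) + (1/2)*(-1/58)*(-3) = 1/(237 + 4341) + 3/116 = 1/4578 + 3/116 = 6925/265524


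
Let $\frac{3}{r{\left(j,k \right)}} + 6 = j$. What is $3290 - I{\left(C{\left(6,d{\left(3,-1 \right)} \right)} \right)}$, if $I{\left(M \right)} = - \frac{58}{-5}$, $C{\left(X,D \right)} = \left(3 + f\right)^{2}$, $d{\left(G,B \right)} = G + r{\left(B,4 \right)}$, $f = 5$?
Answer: $\frac{16392}{5} \approx 3278.4$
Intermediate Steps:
$r{\left(j,k \right)} = \frac{3}{-6 + j}$
$d{\left(G,B \right)} = G + \frac{3}{-6 + B}$
$C{\left(X,D \right)} = 64$ ($C{\left(X,D \right)} = \left(3 + 5\right)^{2} = 8^{2} = 64$)
$I{\left(M \right)} = \frac{58}{5}$ ($I{\left(M \right)} = \left(-58\right) \left(- \frac{1}{5}\right) = \frac{58}{5}$)
$3290 - I{\left(C{\left(6,d{\left(3,-1 \right)} \right)} \right)} = 3290 - \frac{58}{5} = \frac{16392}{5}$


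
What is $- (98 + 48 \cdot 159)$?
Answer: $-7730$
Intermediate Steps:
$- (98 + 48 \cdot 159) = - (98 + 7632) = \left(-1\right) 7730 = -7730$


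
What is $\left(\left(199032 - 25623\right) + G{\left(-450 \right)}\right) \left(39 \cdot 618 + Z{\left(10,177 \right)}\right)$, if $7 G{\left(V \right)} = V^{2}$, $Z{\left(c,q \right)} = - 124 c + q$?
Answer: $\frac{32631587157}{7} \approx 4.6617 \cdot 10^{9}$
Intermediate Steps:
$Z{\left(c,q \right)} = q - 124 c$
$G{\left(V \right)} = \frac{V^{2}}{7}$
$\left(\left(199032 - 25623\right) + G{\left(-450 \right)}\right) \left(39 \cdot 618 + Z{\left(10,177 \right)}\right) = \left(\left(199032 - 25623\right) + \frac{\left(-450\right)^{2}}{7}\right) \left(39 \cdot 618 + \left(177 - 1240\right)\right) = \left(\left(199032 - 25623\right) + \frac{1}{7} \cdot 202500\right) \left(24102 + \left(177 - 1240\right)\right) = \left(173409 + \frac{202500}{7}\right) \left(24102 - 1063\right) = \frac{1416363}{7} \cdot 23039 = \frac{32631587157}{7}$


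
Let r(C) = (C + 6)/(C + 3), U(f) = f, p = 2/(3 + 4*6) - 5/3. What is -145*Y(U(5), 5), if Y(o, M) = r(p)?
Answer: -17255/38 ≈ -454.08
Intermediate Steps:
p = -43/27 (p = 2/(3 + 24) - 5*1/3 = 2/27 - 5/3 = -43/27 ≈ -1.5926)
r(C) = (6 + C)/(3 + C)
Y(o, M) = 119/38 (Y(o, M) = (6 - 43/27)/(3 - 43/27) = (119/27)/(38/27) = (27/38)*(119/27) = 119/38)
-145*Y(U(5), 5) = -145*119/38 = -17255/38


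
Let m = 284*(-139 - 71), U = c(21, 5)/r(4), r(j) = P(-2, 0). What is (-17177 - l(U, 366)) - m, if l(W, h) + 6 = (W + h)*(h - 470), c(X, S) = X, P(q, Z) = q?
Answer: 79441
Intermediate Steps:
r(j) = -2
U = -21/2 (U = 21/(-2) = 21*(-½) = -21/2 ≈ -10.500)
l(W, h) = -6 + (-470 + h)*(W + h) (l(W, h) = -6 + (W + h)*(h - 470) = -6 + (W + h)*(-470 + h) = -6 + (-470 + h)*(W + h))
m = -59640 (m = 284*(-210) = -59640)
(-17177 - l(U, 366)) - m = (-17177 - (-6 + 366² - 470*(-21/2) - 470*366 - 21/2*366)) - 1*(-59640) = (-17177 - (-6 + 133956 + 4935 - 172020 - 3843)) + 59640 = (-17177 - 1*(-36978)) + 59640 = (-17177 + 36978) + 59640 = 19801 + 59640 = 79441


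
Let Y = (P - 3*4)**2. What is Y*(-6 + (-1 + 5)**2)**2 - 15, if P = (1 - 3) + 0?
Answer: 19585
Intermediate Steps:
P = -2 (P = -2 + 0 = -2)
Y = 196 (Y = (-2 - 3*4)**2 = (-2 - 12)**2 = (-14)**2 = 196)
Y*(-6 + (-1 + 5)**2)**2 - 15 = 196*(-6 + (-1 + 5)**2)**2 - 15 = 196*(-6 + 4**2)**2 - 15 = 196*(-6 + 16)**2 - 15 = 196*10**2 - 15 = 196*100 - 15 = 19600 - 15 = 19585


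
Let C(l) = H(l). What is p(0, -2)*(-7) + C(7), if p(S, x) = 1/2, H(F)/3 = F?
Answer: 35/2 ≈ 17.500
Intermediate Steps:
H(F) = 3*F
p(S, x) = ½
C(l) = 3*l
p(0, -2)*(-7) + C(7) = (½)*(-7) + 3*7 = -7/2 + 21 = 35/2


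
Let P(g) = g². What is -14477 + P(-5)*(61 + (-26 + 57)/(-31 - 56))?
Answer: -1127599/87 ≈ -12961.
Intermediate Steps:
-14477 + P(-5)*(61 + (-26 + 57)/(-31 - 56)) = -14477 + (-5)²*(61 + (-26 + 57)/(-31 - 56)) = -14477 + 25*(61 + 31/(-87)) = -14477 + 25*(61 + 31*(-1/87)) = -14477 + 25*(61 - 31/87) = -14477 + 25*(5276/87) = -14477 + 131900/87 = -1127599/87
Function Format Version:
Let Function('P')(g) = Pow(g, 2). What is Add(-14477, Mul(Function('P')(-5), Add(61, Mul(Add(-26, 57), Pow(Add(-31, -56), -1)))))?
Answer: Rational(-1127599, 87) ≈ -12961.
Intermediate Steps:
Add(-14477, Mul(Function('P')(-5), Add(61, Mul(Add(-26, 57), Pow(Add(-31, -56), -1))))) = Add(-14477, Mul(Pow(-5, 2), Add(61, Mul(Add(-26, 57), Pow(Add(-31, -56), -1))))) = Add(-14477, Mul(25, Add(61, Mul(31, Pow(-87, -1))))) = Add(-14477, Mul(25, Add(61, Mul(31, Rational(-1, 87))))) = Add(-14477, Mul(25, Add(61, Rational(-31, 87)))) = Add(-14477, Mul(25, Rational(5276, 87))) = Add(-14477, Rational(131900, 87)) = Rational(-1127599, 87)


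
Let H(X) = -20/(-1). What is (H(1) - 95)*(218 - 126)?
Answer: -6900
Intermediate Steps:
H(X) = 20 (H(X) = -20*(-1) = 20)
(H(1) - 95)*(218 - 126) = (20 - 95)*(218 - 126) = -75*92 = -6900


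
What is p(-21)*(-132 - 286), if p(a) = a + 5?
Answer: 6688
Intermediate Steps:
p(a) = 5 + a
p(-21)*(-132 - 286) = (5 - 21)*(-132 - 286) = -16*(-418) = 6688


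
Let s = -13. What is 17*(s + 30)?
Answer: 289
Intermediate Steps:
17*(s + 30) = 17*(-13 + 30) = 17*17 = 289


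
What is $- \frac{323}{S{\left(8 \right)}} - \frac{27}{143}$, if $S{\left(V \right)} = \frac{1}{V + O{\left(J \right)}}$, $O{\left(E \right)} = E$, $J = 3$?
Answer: $- \frac{508106}{143} \approx -3553.2$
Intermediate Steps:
$S{\left(V \right)} = \frac{1}{3 + V}$ ($S{\left(V \right)} = \frac{1}{V + 3} = \frac{1}{3 + V}$)
$- \frac{323}{S{\left(8 \right)}} - \frac{27}{143} = - \frac{323}{\frac{1}{3 + 8}} - \frac{27}{143} = - \frac{323}{\frac{1}{11}} - \frac{27}{143} = - 323 \frac{1}{\frac{1}{11}} - \frac{27}{143} = \left(-323\right) 11 - \frac{27}{143} = -3553 - \frac{27}{143} = - \frac{508106}{143}$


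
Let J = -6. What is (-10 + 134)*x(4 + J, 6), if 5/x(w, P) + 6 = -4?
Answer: -62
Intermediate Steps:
x(w, P) = -½ (x(w, P) = 5/(-6 - 4) = 5/(-10) = 5*(-⅒) = -½)
(-10 + 134)*x(4 + J, 6) = (-10 + 134)*(-½) = 124*(-½) = -62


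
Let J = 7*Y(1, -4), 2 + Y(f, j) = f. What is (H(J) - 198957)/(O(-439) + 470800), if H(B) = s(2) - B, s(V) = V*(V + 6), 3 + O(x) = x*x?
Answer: -99467/331759 ≈ -0.29982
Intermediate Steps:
O(x) = -3 + x**2 (O(x) = -3 + x*x = -3 + x**2)
Y(f, j) = -2 + f
J = -7 (J = 7*(-2 + 1) = 7*(-1) = -7)
s(V) = V*(6 + V)
H(B) = 16 - B (H(B) = 2*(6 + 2) - B = 2*8 - B = 16 - B)
(H(J) - 198957)/(O(-439) + 470800) = ((16 - 1*(-7)) - 198957)/((-3 + (-439)**2) + 470800) = ((16 + 7) - 198957)/((-3 + 192721) + 470800) = (23 - 198957)/(192718 + 470800) = -198934/663518 = -198934*1/663518 = -99467/331759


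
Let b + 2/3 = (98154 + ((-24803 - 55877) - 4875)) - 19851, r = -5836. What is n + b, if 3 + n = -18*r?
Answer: 293377/3 ≈ 97792.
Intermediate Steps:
b = -21758/3 (b = -⅔ + ((98154 + ((-24803 - 55877) - 4875)) - 19851) = -⅔ + ((98154 + (-80680 - 4875)) - 19851) = -⅔ + ((98154 - 85555) - 19851) = -⅔ + (12599 - 19851) = -⅔ - 7252 = -21758/3 ≈ -7252.7)
n = 105045 (n = -3 - 18*(-5836) = -3 + 105048 = 105045)
n + b = 105045 - 21758/3 = 293377/3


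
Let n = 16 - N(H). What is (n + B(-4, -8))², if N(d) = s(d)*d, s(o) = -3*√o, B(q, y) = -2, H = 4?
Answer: 1444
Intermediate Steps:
N(d) = -3*d^(3/2) (N(d) = (-3*√d)*d = -3*d^(3/2))
n = 40 (n = 16 - (-3)*4^(3/2) = 16 - (-3)*8 = 16 - 1*(-24) = 16 + 24 = 40)
(n + B(-4, -8))² = (40 - 2)² = 38² = 1444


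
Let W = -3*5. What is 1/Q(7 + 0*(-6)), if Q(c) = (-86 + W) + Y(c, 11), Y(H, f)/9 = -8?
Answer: -1/173 ≈ -0.0057803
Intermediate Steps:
Y(H, f) = -72 (Y(H, f) = 9*(-8) = -72)
W = -15
Q(c) = -173 (Q(c) = (-86 - 15) - 72 = -101 - 72 = -173)
1/Q(7 + 0*(-6)) = 1/(-173) = -1/173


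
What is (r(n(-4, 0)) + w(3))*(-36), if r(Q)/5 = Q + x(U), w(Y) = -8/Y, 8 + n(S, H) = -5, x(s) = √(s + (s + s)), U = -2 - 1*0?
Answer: 2436 - 180*I*√6 ≈ 2436.0 - 440.91*I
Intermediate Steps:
U = -2 (U = -2 + 0 = -2)
x(s) = √3*√s (x(s) = √(s + 2*s) = √(3*s) = √3*√s)
n(S, H) = -13 (n(S, H) = -8 - 5 = -13)
r(Q) = 5*Q + 5*I*√6 (r(Q) = 5*(Q + √3*√(-2)) = 5*(Q + √3*(I*√2)) = 5*(Q + I*√6) = 5*Q + 5*I*√6)
(r(n(-4, 0)) + w(3))*(-36) = ((5*(-13) + 5*I*√6) - 8/3)*(-36) = ((-65 + 5*I*√6) - 8*⅓)*(-36) = ((-65 + 5*I*√6) - 8/3)*(-36) = (-203/3 + 5*I*√6)*(-36) = 2436 - 180*I*√6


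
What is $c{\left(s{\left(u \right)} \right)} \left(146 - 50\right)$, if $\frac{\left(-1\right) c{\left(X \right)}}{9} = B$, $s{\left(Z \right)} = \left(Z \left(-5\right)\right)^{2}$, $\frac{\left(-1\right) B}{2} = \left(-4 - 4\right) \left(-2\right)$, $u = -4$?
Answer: $27648$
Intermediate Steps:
$B = -32$ ($B = - 2 \left(-4 - 4\right) \left(-2\right) = - 2 \left(\left(-8\right) \left(-2\right)\right) = \left(-2\right) 16 = -32$)
$s{\left(Z \right)} = 25 Z^{2}$ ($s{\left(Z \right)} = \left(- 5 Z\right)^{2} = 25 Z^{2}$)
$c{\left(X \right)} = 288$ ($c{\left(X \right)} = \left(-9\right) \left(-32\right) = 288$)
$c{\left(s{\left(u \right)} \right)} \left(146 - 50\right) = 288 \left(146 - 50\right) = 288 \cdot 96 = 27648$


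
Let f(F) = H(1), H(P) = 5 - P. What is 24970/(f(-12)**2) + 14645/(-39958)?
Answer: 249379235/159832 ≈ 1560.3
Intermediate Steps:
f(F) = 4 (f(F) = 5 - 1*1 = 5 - 1 = 4)
24970/(f(-12)**2) + 14645/(-39958) = 24970/(4**2) + 14645/(-39958) = 24970/16 + 14645*(-1/39958) = 24970*(1/16) - 14645/39958 = 12485/8 - 14645/39958 = 249379235/159832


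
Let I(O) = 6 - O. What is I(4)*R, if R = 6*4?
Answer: 48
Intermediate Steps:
R = 24
I(4)*R = (6 - 1*4)*24 = (6 - 4)*24 = 2*24 = 48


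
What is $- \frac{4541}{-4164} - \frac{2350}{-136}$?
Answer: $\frac{325093}{17697} \approx 18.37$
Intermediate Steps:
$- \frac{4541}{-4164} - \frac{2350}{-136} = \left(-4541\right) \left(- \frac{1}{4164}\right) - - \frac{1175}{68} = \frac{4541}{4164} + \frac{1175}{68} = \frac{325093}{17697}$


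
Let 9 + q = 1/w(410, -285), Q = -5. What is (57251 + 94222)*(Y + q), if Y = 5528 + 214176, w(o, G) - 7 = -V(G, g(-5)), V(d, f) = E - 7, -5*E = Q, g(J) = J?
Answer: 432612341028/13 ≈ 3.3278e+10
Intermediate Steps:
E = 1 (E = -⅕*(-5) = 1)
V(d, f) = -6 (V(d, f) = 1 - 7 = -6)
w(o, G) = 13 (w(o, G) = 7 - 1*(-6) = 7 + 6 = 13)
Y = 219704
q = -116/13 (q = -9 + 1/13 = -116/13 ≈ -8.9231)
(57251 + 94222)*(Y + q) = (57251 + 94222)*(219704 - 116/13) = 151473*(2856036/13) = 432612341028/13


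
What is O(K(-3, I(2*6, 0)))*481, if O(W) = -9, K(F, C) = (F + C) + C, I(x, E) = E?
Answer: -4329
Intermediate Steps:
K(F, C) = F + 2*C (K(F, C) = (C + F) + C = F + 2*C)
O(K(-3, I(2*6, 0)))*481 = -9*481 = -4329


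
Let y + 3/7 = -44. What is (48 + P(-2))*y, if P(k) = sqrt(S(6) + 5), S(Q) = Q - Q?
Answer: -14928/7 - 311*sqrt(5)/7 ≈ -2231.9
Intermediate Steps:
y = -311/7 (y = -3/7 - 44 = -311/7 ≈ -44.429)
S(Q) = 0
P(k) = sqrt(5) (P(k) = sqrt(0 + 5) = sqrt(5))
(48 + P(-2))*y = (48 + sqrt(5))*(-311/7) = -14928/7 - 311*sqrt(5)/7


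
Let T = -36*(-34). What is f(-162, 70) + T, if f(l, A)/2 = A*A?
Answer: 11024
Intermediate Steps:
f(l, A) = 2*A² (f(l, A) = 2*(A*A) = 2*A²)
T = 1224
f(-162, 70) + T = 2*70² + 1224 = 2*4900 + 1224 = 9800 + 1224 = 11024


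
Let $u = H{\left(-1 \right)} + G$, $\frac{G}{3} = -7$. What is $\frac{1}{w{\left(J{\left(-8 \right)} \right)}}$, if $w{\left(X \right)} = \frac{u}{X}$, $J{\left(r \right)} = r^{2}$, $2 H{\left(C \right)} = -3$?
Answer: $- \frac{128}{45} \approx -2.8444$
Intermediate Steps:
$H{\left(C \right)} = - \frac{3}{2}$ ($H{\left(C \right)} = \frac{1}{2} \left(-3\right) = - \frac{3}{2}$)
$G = -21$ ($G = 3 \left(-7\right) = -21$)
$u = - \frac{45}{2}$ ($u = - \frac{3}{2} - 21 = - \frac{45}{2} \approx -22.5$)
$w{\left(X \right)} = - \frac{45}{2 X}$
$\frac{1}{w{\left(J{\left(-8 \right)} \right)}} = \frac{1}{\left(- \frac{45}{2}\right) \frac{1}{\left(-8\right)^{2}}} = \frac{1}{\left(- \frac{45}{2}\right) \frac{1}{64}} = \frac{1}{- \frac{45}{128}} = - \frac{128}{45}$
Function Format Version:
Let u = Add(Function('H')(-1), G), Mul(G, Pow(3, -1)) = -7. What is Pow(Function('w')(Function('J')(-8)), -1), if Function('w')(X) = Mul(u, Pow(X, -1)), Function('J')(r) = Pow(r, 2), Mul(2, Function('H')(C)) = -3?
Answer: Rational(-128, 45) ≈ -2.8444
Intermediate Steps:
Function('H')(C) = Rational(-3, 2) (Function('H')(C) = Mul(Rational(1, 2), -3) = Rational(-3, 2))
G = -21 (G = Mul(3, -7) = -21)
u = Rational(-45, 2) (u = Add(Rational(-3, 2), -21) = Rational(-45, 2) ≈ -22.500)
Function('w')(X) = Mul(Rational(-45, 2), Pow(X, -1))
Pow(Function('w')(Function('J')(-8)), -1) = Pow(Mul(Rational(-45, 2), Pow(Pow(-8, 2), -1)), -1) = Pow(Mul(Rational(-45, 2), Pow(64, -1)), -1) = Pow(Mul(Rational(-45, 2), Rational(1, 64)), -1) = Pow(Rational(-45, 128), -1) = Rational(-128, 45)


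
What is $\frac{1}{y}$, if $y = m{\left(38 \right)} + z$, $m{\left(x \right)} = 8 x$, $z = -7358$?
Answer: $- \frac{1}{7054} \approx -0.00014176$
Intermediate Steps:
$y = -7054$ ($y = 8 \cdot 38 - 7358 = 304 - 7358 = -7054$)
$\frac{1}{y} = \frac{1}{-7054} = - \frac{1}{7054}$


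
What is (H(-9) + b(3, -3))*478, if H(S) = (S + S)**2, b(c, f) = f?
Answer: 153438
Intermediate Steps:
H(S) = 4*S**2 (H(S) = (2*S)**2 = 4*S**2)
(H(-9) + b(3, -3))*478 = (4*(-9)**2 - 3)*478 = (4*81 - 3)*478 = (324 - 3)*478 = 321*478 = 153438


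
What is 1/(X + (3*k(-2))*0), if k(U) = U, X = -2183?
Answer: -1/2183 ≈ -0.00045808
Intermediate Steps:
1/(X + (3*k(-2))*0) = 1/(-2183 + (3*(-2))*0) = 1/(-2183 - 6*0) = 1/(-2183 + 0) = 1/(-2183) = -1/2183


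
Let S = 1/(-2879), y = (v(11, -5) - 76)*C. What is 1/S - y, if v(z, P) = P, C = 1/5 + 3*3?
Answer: -10669/5 ≈ -2133.8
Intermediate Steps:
C = 46/5 (C = ⅕ + 9 = 46/5 ≈ 9.2000)
y = -3726/5 (y = (-5 - 76)*(46/5) = -81*46/5 = -3726/5 ≈ -745.20)
S = -1/2879 ≈ -0.00034734
1/S - y = 1/(-1/2879) - 1*(-3726/5) = -2879 + 3726/5 = -10669/5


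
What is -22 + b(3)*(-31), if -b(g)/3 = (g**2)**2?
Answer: 7511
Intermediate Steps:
b(g) = -3*g**4
-22 + b(3)*(-31) = -22 - 3*3**4*(-31) = -22 - 3*81*(-31) = -22 - 243*(-31) = -22 + 7533 = 7511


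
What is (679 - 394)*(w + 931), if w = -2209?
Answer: -364230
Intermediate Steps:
(679 - 394)*(w + 931) = (679 - 394)*(-2209 + 931) = 285*(-1278) = -364230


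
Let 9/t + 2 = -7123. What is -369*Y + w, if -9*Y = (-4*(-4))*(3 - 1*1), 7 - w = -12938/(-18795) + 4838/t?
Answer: 72011193917/18795 ≈ 3.8314e+6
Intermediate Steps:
t = -3/2375 (t = 9/(-2 - 7123) = 9/(-7125) = 9*(-1/7125) = -3/2375 ≈ -0.0012632)
w = 71986534877/18795 (w = 7 - (-12938/(-18795) + 4838/(-3/2375)) = 7 - (-12938*(-1/18795) + 4838*(-2375/3)) = 7 - (12938/18795 - 11490250/3) = 7 - 1*(-71986403312/18795) = 7 + 71986403312/18795 = 71986534877/18795 ≈ 3.8301e+6)
Y = -32/9 (Y = -(-4*(-4))*(3 - 1*1)/9 = -16*(3 - 1)/9 = -16*2/9 = -1/9*32 = -32/9 ≈ -3.5556)
-369*Y + w = -369*(-32/9) + 71986534877/18795 = 1312 + 71986534877/18795 = 72011193917/18795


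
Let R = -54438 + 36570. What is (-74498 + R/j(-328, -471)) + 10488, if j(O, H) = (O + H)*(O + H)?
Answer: -40864065878/638401 ≈ -64010.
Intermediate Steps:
R = -17868
j(O, H) = (H + O)² (j(O, H) = (H + O)*(H + O) = (H + O)²)
(-74498 + R/j(-328, -471)) + 10488 = (-74498 - 17868/(-471 - 328)²) + 10488 = (-74498 - 17868/((-799)²)) + 10488 = (-74498 - 17868/638401) + 10488 = -47559615566/638401 + 10488 = -40864065878/638401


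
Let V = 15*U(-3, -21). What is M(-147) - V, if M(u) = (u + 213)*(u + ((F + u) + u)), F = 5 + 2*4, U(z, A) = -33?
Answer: -27753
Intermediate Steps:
F = 13 (F = 5 + 8 = 13)
V = -495 (V = 15*(-33) = -495)
M(u) = (13 + 3*u)*(213 + u) (M(u) = (u + 213)*(u + ((13 + u) + u)) = (213 + u)*(u + (13 + 2*u)) = (213 + u)*(13 + 3*u) = (13 + 3*u)*(213 + u))
M(-147) - V = (2769 + 3*(-147)² + 652*(-147)) - 1*(-495) = (2769 + 3*21609 - 95844) + 495 = (2769 + 64827 - 95844) + 495 = -28248 + 495 = -27753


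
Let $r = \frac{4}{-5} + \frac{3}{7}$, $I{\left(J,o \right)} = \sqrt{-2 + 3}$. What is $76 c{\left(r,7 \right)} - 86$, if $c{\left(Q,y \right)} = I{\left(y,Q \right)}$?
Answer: $-10$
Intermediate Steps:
$I{\left(J,o \right)} = 1$ ($I{\left(J,o \right)} = \sqrt{1} = 1$)
$r = - \frac{13}{35}$ ($r = 4 \left(- \frac{1}{5}\right) + 3 \cdot \frac{1}{7} = - \frac{4}{5} + \frac{3}{7} = - \frac{13}{35} \approx -0.37143$)
$c{\left(Q,y \right)} = 1$
$76 c{\left(r,7 \right)} - 86 = 76 \cdot 1 - 86 = 76 - 86 = -10$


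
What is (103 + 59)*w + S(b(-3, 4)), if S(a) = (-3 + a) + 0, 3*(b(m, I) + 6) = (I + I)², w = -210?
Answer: -102023/3 ≈ -34008.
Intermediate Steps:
b(m, I) = -6 + 4*I²/3 (b(m, I) = -6 + (I + I)²/3 = -6 + (2*I)²/3 = -6 + (4*I²)/3 = -6 + 4*I²/3)
S(a) = -3 + a
(103 + 59)*w + S(b(-3, 4)) = (103 + 59)*(-210) + (-3 + (-6 + (4/3)*4²)) = 162*(-210) + (-3 + (-6 + (4/3)*16)) = -34020 + (-3 + (-6 + 64/3)) = -34020 + (-3 + 46/3) = -34020 + 37/3 = -102023/3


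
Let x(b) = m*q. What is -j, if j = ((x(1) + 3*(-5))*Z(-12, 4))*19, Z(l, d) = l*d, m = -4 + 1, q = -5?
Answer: 0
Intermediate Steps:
m = -3
Z(l, d) = d*l
x(b) = 15 (x(b) = -3*(-5) = 15)
j = 0 (j = ((15 + 3*(-5))*(4*(-12)))*19 = ((15 - 15)*(-48))*19 = (0*(-48))*19 = 0*19 = 0)
-j = -1*0 = 0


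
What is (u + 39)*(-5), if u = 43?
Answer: -410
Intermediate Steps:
(u + 39)*(-5) = (43 + 39)*(-5) = 82*(-5) = -410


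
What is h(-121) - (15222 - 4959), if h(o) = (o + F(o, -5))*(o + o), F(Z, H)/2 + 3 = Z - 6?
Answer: 81939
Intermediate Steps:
F(Z, H) = -18 + 2*Z (F(Z, H) = -6 + 2*(Z - 6) = -6 + 2*(-6 + Z) = -6 + (-12 + 2*Z) = -18 + 2*Z)
h(o) = 2*o*(-18 + 3*o) (h(o) = (o + (-18 + 2*o))*(o + o) = (-18 + 3*o)*(2*o) = 2*o*(-18 + 3*o))
h(-121) - (15222 - 4959) = 6*(-121)*(-6 - 121) - (15222 - 4959) = 6*(-121)*(-127) - 1*10263 = 92202 - 10263 = 81939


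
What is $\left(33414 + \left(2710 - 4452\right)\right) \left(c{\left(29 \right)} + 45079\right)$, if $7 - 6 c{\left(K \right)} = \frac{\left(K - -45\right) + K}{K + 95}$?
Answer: $\frac{44261014273}{31} \approx 1.4278 \cdot 10^{9}$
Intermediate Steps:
$c{\left(K \right)} = \frac{7}{6} - \frac{45 + 2 K}{6 \left(95 + K\right)}$ ($c{\left(K \right)} = \frac{7}{6} - \frac{\left(\left(K - -45\right) + K\right) \frac{1}{K + 95}}{6} = \frac{7}{6} - \frac{\left(\left(K + 45\right) + K\right) \frac{1}{95 + K}}{6} = \frac{7}{6} - \frac{\left(\left(45 + K\right) + K\right) \frac{1}{95 + K}}{6} = \frac{7}{6} - \frac{\left(45 + 2 K\right) \frac{1}{95 + K}}{6} = \frac{7}{6} - \frac{\frac{1}{95 + K} \left(45 + 2 K\right)}{6} = \frac{7}{6} - \frac{45 + 2 K}{6 \left(95 + K\right)}$)
$\left(33414 + \left(2710 - 4452\right)\right) \left(c{\left(29 \right)} + 45079\right) = \left(33414 + \left(2710 - 4452\right)\right) \left(\frac{5 \left(124 + 29\right)}{6 \left(95 + 29\right)} + 45079\right) = \left(33414 + \left(2710 - 4452\right)\right) \left(\frac{5}{6} \cdot \frac{1}{124} \cdot 153 + 45079\right) = \left(33414 - 1742\right) \left(\frac{5}{6} \cdot \frac{1}{124} \cdot 153 + 45079\right) = 31672 \left(\frac{255}{248} + 45079\right) = 31672 \cdot \frac{11179847}{248} = \frac{44261014273}{31}$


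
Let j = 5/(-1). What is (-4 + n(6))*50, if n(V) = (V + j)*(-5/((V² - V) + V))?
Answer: -3725/18 ≈ -206.94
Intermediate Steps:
j = -5 (j = 5*(-1) = -5)
n(V) = -5*(-5 + V)/V² (n(V) = (V - 5)*(-5/((V² - V) + V)) = (-5 + V)*(-5/V²) = -5*(-5 + V)/V²)
(-4 + n(6))*50 = (-4 + 5*(5 - 1*6)/6²)*50 = (-4 + 5*(1/36)*(5 - 6))*50 = (-4 + 5*(1/36)*(-1))*50 = (-4 - 5/36)*50 = -149/36*50 = -3725/18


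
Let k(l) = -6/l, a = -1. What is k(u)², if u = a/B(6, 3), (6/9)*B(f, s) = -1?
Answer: 81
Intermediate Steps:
B(f, s) = -3/2 (B(f, s) = (3/2)*(-1) = -3/2)
u = ⅔ (u = -1/(-3/2) = -1*(-⅔) = ⅔ ≈ 0.66667)
k(u)² = (-6/⅔)² = (-6*3/2)² = (-9)² = 81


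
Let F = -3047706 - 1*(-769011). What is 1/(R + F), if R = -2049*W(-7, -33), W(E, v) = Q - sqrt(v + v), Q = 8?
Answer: -765029/1755900477345 - 683*I*sqrt(66)/1755900477345 ≈ -4.3569e-7 - 3.16e-9*I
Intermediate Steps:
F = -2278695 (F = -3047706 + 769011 = -2278695)
W(E, v) = 8 - sqrt(2)*sqrt(v) (W(E, v) = 8 - sqrt(v + v) = 8 - sqrt(2*v) = 8 - sqrt(2)*sqrt(v))
R = -16392 + 2049*I*sqrt(66) (R = -2049*(8 - sqrt(2)*sqrt(-33)) = -2049*(8 - sqrt(2)*I*sqrt(33)) = -2049*(8 - I*sqrt(66)) = -16392 + 2049*I*sqrt(66) ≈ -16392.0 + 16646.0*I)
1/(R + F) = 1/((-16392 + 2049*I*sqrt(66)) - 2278695) = 1/(-2295087 + 2049*I*sqrt(66))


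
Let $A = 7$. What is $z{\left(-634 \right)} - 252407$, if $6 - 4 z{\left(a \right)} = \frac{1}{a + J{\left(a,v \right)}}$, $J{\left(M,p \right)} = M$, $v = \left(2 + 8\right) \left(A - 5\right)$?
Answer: $- \frac{1280200695}{5072} \approx -2.5241 \cdot 10^{5}$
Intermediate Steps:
$v = 20$ ($v = \left(2 + 8\right) \left(7 - 5\right) = 10 \cdot 2 = 20$)
$z{\left(a \right)} = \frac{3}{2} - \frac{1}{8 a}$ ($z{\left(a \right)} = \frac{3}{2} - \frac{1}{4 \left(a + a\right)} = \frac{3}{2} - \frac{1}{4 \cdot 2 a} = \frac{3}{2} - \frac{\frac{1}{2} \frac{1}{a}}{4} = \frac{3}{2} - \frac{1}{8 a}$)
$z{\left(-634 \right)} - 252407 = \frac{-1 + 12 \left(-634\right)}{8 \left(-634\right)} - 252407 = \frac{1}{8} \left(- \frac{1}{634}\right) \left(-1 - 7608\right) - 252407 = \frac{1}{8} \left(- \frac{1}{634}\right) \left(-7609\right) - 252407 = \frac{7609}{5072} - 252407 = - \frac{1280200695}{5072}$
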